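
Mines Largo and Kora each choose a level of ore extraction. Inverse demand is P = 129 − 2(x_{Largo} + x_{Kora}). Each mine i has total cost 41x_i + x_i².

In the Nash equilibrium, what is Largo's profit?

363

Mine Largo's profit: π = x_{Largo}(129 − 2(x_{Largo} + x_{Kora})) − 41x_{Largo} − x_{Largo}².
∂π/∂x_{Largo} = 88 − 6x_{Largo} − 2x_{Kora} = 0, so x_{Largo} = 44/3 − (1/3)x_{Kora}.
Setting x_{Largo} = x_{Kora} in the reaction function: x_{Largo} = 44/3 − (1/3)x_{Largo}, so x_{Largo} = (44/3) / (4/3) = 11.
Price P = 129 − 2·22 = 85.
Largo's profit: (85 − 41)·11 − (11)² = 363.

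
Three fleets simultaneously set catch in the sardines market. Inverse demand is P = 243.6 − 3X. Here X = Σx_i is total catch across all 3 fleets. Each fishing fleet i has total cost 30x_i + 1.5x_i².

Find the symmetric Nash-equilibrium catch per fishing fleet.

A representative fishing fleet's profit is π_i = x_i(243.6 − 3X) − 30x_i − 1.5x_i², with X = x_i + Σ_{j≠i} x_j.
First-order condition: 213.6 − 9x_i − 3Σ_{j≠i} x_j = 0.
Imposing symmetry (x_j = x for all j) turns Σ_{j≠i} x_j into 2x, so 213.6 = 15x and x = 14.24.

14.24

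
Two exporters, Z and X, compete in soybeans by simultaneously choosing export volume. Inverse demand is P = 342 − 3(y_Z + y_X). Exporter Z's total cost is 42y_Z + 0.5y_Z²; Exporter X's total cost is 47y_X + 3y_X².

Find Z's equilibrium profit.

4586.54

Exporter Z's profit: π = y_Z(342 − 3(y_Z + y_X)) − 42y_Z − 0.5y_Z².
∂π/∂y_Z = 300 − 7y_Z − 3y_X = 0, so y_Z = 300/7 − (3/7)y_X.
For X: ∂π/∂y_X = 295 − 12y_X − 3y_Z = 0 ⇒ y_X = 295/12 − 0.25y_Z.
Solving the two reaction functions simultaneously: (1 − (−3/7)(−0.25))y_Z = 300/7 − (3/7)·(295/12), so (25/28)y_Z = 905/28 and y_Z = 36.2.
Then y_X = 295/12 − 0.25·36.2 = 233/15.
Price P = 342 − 3·(776/15) = 186.8.
Z's profit: (186.8 − 42)·36.2 − 0.5(36.2)² = 4586.54.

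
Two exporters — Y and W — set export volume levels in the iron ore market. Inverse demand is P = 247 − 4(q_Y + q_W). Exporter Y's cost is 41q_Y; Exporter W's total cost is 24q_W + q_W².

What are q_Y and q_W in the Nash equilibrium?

Exporter Y's profit: π = q_Y(247 − 4(q_Y + q_W)) − 41q_Y.
∂π/∂q_Y = 206 − 8q_Y − 4q_W = 0, so q_Y = 25.75 − 0.5q_W.
For W: ∂π/∂q_W = 223 − 10q_W − 4q_Y = 0 ⇒ q_W = 22.3 − 0.4q_Y.
Substituting the second reaction function into the first: q_Y = 25.75 − 0.5(22.3 − 0.4q_Y), which gives 0.8q_Y = 14.6 ⇒ q_Y = 18.25.
Then q_W = 22.3 − 0.4·18.25 = 15.

18.25, 15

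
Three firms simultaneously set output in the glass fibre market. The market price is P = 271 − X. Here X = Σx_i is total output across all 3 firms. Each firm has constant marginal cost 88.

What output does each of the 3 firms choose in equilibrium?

A representative firm's profit is π_i = x_i(271 − X) − 88x_i, with X = x_i + Σ_{j≠i} x_j.
First-order condition: 183 − 2x_i − Σ_{j≠i} x_j = 0.
With identical firms, set every x_j = x: then 183 − 2x − 2x = 0, i.e. x = 183/4 = 45.75.

45.75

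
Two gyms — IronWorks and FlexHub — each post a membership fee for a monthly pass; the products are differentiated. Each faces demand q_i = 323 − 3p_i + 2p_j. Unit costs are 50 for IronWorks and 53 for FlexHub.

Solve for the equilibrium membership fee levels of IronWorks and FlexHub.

118.8125, 119.9375

IronWorks's profit: π = (p_{IronWorks} − 50)(323 − 3p_{IronWorks} + 2p_{FlexHub}).
∂π/∂p_{IronWorks} = 473 − 6p_{IronWorks} + 2p_{FlexHub} = 0 ⇒ p_{IronWorks} = 473/6 + (1/3)p_{FlexHub}.
Similarly p_{FlexHub} = 241/3 + (1/3)p_{IronWorks}.
Plugging p_{FlexHub} into IronWorks's best response: p_{IronWorks} = 473/6 + (1/3)(241/3 + (1/3)p_{IronWorks}) ⇒ (8/9)p_{IronWorks} = 1901/18, so p_{IronWorks} = 118.8125.
Then p_{FlexHub} = 241/3 + (1/3)·118.8125 = 119.9375.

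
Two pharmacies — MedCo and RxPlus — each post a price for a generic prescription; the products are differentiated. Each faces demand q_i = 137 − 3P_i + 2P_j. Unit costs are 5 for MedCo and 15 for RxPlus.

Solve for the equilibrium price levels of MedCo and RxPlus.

MedCo's profit: π = (P_{MedCo} − 5)(137 − 3P_{MedCo} + 2P_{RxPlus}).
∂π/∂P_{MedCo} = 152 − 6P_{MedCo} + 2P_{RxPlus} = 0 ⇒ P_{MedCo} = 76/3 + (1/3)P_{RxPlus}.
Similarly P_{RxPlus} = 91/3 + (1/3)P_{MedCo}.
Substituting the second reaction function into the first: P_{MedCo} = 76/3 + (1/3)(91/3 + (1/3)P_{MedCo}), which gives (8/9)P_{MedCo} = 319/9 ⇒ P_{MedCo} = 39.875.
Then P_{RxPlus} = 91/3 + (1/3)·39.875 = 43.625.

39.875, 43.625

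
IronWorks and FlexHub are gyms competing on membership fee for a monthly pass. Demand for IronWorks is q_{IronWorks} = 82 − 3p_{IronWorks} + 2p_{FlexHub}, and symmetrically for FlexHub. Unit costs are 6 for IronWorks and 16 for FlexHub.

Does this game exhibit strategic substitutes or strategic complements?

IronWorks's profit: π = (p_{IronWorks} − 6)(82 − 3p_{IronWorks} + 2p_{FlexHub}).
∂π/∂p_{IronWorks} = 100 − 6p_{IronWorks} + 2p_{FlexHub} = 0 ⇒ p_{IronWorks} = 50/3 + (1/3)p_{FlexHub}.
The best-response slope dp_{IronWorks}/dp_{FlexHub} = 1/3 > 0: the reaction function is upward-sloping, so the choices are strategic complements.

strategic complements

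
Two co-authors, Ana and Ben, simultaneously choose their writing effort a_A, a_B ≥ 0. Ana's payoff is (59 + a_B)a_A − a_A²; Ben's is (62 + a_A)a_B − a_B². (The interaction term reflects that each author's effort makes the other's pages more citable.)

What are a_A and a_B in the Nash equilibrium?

Expanding Ana's payoff: 59a_A + a_Ba_A − a_A².
∂π/∂a_A = 59 + a_B − 2a_A = 0, so a_A = 29.5 + 0.5a_B.
Likewise for Ben: a_B = 31 + 0.5a_A.
Plugging a_B into Ana's best response: a_A = 29.5 + 0.5(31 + 0.5a_A) ⇒ 0.75a_A = 45, so a_A = 60.
Then a_B = 31 + 0.5·60 = 61.

60, 61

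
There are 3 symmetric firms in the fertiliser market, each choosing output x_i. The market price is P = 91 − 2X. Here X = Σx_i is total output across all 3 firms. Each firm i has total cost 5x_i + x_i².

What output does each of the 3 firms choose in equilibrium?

A representative firm's profit is π_i = x_i(91 − 2X) − 5x_i − x_i², with X = x_i + Σ_{j≠i} x_j.
First-order condition: 86 − 6x_i − 2Σ_{j≠i} x_j = 0.
Imposing symmetry (x_j = x for all j) turns Σ_{j≠i} x_j into 2x, so 86 = 10x and x = 8.6.

8.6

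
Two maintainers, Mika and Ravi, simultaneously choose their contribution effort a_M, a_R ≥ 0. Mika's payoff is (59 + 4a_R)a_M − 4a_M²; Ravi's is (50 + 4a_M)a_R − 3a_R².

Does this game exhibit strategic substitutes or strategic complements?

strategic complements

Expanding Mika's payoff: 59a_M + 4a_Ra_M − 4a_M².
∂π/∂a_M = 59 + 4a_R − 8a_M = 0, so a_M = 7.375 + 0.5a_R.
The best-response slope da_M/da_R = 0.5 > 0: the reaction function is upward-sloping, so the choices are strategic complements.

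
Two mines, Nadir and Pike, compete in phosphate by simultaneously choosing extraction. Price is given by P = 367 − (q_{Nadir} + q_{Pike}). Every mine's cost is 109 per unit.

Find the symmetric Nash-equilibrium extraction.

Mine Nadir's profit: π = q_{Nadir}(367 − (q_{Nadir} + q_{Pike})) − 109q_{Nadir}.
∂π/∂q_{Nadir} = 258 − 2q_{Nadir} − q_{Pike} = 0, so q_{Nadir} = 129 − 0.5q_{Pike}.
The game is symmetric, so in equilibrium q_{Pike} = q_{Nadir}: the reaction function gives 1.5q_{Nadir} = 129, hence q_{Nadir} = 86.

86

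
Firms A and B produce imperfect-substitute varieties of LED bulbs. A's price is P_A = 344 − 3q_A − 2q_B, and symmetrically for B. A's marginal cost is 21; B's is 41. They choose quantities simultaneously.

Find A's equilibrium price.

Firm A's profit: π = q_A(344 − 3q_A − 2q_B) − 21q_A.
∂π/∂q_A = 323 − 6q_A − 2q_B = 0 ⇒ q_A = 323/6 − (1/3)q_B.
Similarly q_B = 50.5 − (1/3)q_A.
Substituting the second reaction function into the first: q_A = 323/6 − (1/3)(50.5 − (1/3)q_A), which gives (8/9)q_A = 37 ⇒ q_A = 41.625.
Then q_B = 50.5 − (1/3)·41.625 = 36.625.
P_A = 344 − 3·41.625 − 2·36.625 = 145.875.

145.875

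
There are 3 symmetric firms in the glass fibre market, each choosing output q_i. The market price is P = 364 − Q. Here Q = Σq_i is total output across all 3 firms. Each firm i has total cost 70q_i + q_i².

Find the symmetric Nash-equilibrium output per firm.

A representative firm's profit is π_i = q_i(364 − Q) − 70q_i − q_i², with Q = q_i + Σ_{j≠i} q_j.
First-order condition: 294 − 4q_i − Σ_{j≠i} q_j = 0.
Imposing symmetry (q_j = q for all j) turns Σ_{j≠i} q_j into 2q, so 294 = 6q and q = 49.

49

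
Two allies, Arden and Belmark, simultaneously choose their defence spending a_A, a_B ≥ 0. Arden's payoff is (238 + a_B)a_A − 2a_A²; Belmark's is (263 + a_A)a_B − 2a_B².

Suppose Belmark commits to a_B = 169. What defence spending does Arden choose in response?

101.75

Expanding Arden's payoff: 238a_A + a_Ba_A − 2a_A².
∂π/∂a_A = 238 + a_B − 4a_A = 0, so a_A = 59.5 + 0.25a_B.
At a_B = 169: a_A = 59.5 + 0.25·169 = 101.75.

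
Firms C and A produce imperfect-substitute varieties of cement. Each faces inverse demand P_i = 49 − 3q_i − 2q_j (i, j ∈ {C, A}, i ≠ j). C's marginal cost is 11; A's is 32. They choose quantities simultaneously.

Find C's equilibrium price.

29.1875

Firm C's profit: π = q_C(49 − 3q_C − 2q_A) − 11q_C.
∂π/∂q_C = 38 − 6q_C − 2q_A = 0 ⇒ q_C = 19/3 − (1/3)q_A.
Similarly q_A = 17/6 − (1/3)q_C.
Solving the two reaction functions simultaneously: (1 − (−1/3)(−1/3))q_C = 19/3 − (1/3)·(17/6), so (8/9)q_C = 97/18 and q_C = 6.0625.
Then q_A = 17/6 − (1/3)·6.0625 = 0.8125.
P_C = 49 − 3·6.0625 − 2·0.8125 = 29.1875.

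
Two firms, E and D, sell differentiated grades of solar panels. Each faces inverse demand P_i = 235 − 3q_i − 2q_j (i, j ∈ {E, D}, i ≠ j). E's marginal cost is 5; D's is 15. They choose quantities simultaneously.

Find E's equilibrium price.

93.125

Firm E's profit: π = q_E(235 − 3q_E − 2q_D) − 5q_E.
∂π/∂q_E = 230 − 6q_E − 2q_D = 0 ⇒ q_E = 115/3 − (1/3)q_D.
Similarly q_D = 110/3 − (1/3)q_E.
Plugging q_D into E's best response: q_E = 115/3 − (1/3)(110/3 − (1/3)q_E) ⇒ (8/9)q_E = 235/9, so q_E = 29.375.
Then q_D = 110/3 − (1/3)·29.375 = 26.875.
P_E = 235 − 3·29.375 − 2·26.875 = 93.125.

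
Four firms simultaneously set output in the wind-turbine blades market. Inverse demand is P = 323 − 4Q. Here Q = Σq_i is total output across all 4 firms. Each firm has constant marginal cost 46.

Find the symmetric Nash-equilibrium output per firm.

13.85

A representative firm's profit is π_i = q_i(323 − 4Q) − 46q_i, with Q = q_i + Σ_{j≠i} q_j.
First-order condition: 277 − 8q_i − 4Σ_{j≠i} q_j = 0.
In a symmetric equilibrium every firm chooses the same q, so Σ_{j≠i} q_j = 3q. The condition becomes 277 − 20q = 0, giving q = 277/20 = 13.85.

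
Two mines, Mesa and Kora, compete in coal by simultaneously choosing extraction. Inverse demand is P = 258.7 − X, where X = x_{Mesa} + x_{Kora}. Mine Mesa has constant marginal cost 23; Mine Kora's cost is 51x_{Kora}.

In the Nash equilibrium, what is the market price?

Mine Mesa's profit: π = x_{Mesa}(258.7 − (x_{Mesa} + x_{Kora})) − 23x_{Mesa}.
∂π/∂x_{Mesa} = 235.7 − 2x_{Mesa} − x_{Kora} = 0, so x_{Mesa} = 117.85 − 0.5x_{Kora}.
By the same steps for Kora: x_{Kora} = 103.85 − 0.5x_{Mesa}.
Substituting the second reaction function into the first: x_{Mesa} = 117.85 − 0.5(103.85 − 0.5x_{Mesa}), which gives 0.75x_{Mesa} = 65.925 ⇒ x_{Mesa} = 87.9.
Then x_{Kora} = 103.85 − 0.5·87.9 = 59.9.
Equilibrium price: P = 258.7 − 147.8 = 110.9.

110.9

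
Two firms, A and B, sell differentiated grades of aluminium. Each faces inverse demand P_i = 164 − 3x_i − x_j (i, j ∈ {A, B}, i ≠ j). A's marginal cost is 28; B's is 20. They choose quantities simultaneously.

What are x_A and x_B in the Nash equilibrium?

Firm A's profit: π = x_A(164 − 3x_A − x_B) − 28x_A.
∂π/∂x_A = 136 − 6x_A − x_B = 0 ⇒ x_A = 68/3 − (1/6)x_B.
Similarly x_B = 24 − (1/6)x_A.
Solving the two reaction functions simultaneously: (1 − (−1/6)(−1/6))x_A = 68/3 − (1/6)·24, so (35/36)x_A = 56/3 and x_A = 19.2.
Then x_B = 24 − (1/6)·19.2 = 20.8.

19.2, 20.8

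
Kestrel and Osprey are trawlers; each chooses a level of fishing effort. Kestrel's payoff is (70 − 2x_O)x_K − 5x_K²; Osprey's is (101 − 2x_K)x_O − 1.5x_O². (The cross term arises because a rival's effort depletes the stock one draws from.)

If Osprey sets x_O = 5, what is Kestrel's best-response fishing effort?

6

Expanding Kestrel's payoff: 70x_K − 2x_Ox_K − 5x_K².
∂π/∂x_K = 70 − 2x_O − 10x_K = 0, so x_K = 7 − 0.2x_O.
At x_O = 5: x_K = 7 − 0.2·5 = 6.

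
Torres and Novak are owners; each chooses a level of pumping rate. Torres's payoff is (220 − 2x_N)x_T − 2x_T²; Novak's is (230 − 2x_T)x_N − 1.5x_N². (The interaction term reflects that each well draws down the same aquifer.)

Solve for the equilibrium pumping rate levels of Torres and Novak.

Expanding Torres's payoff: 220x_T − 2x_Nx_T − 2x_T².
∂π/∂x_T = 220 − 2x_N − 4x_T = 0, so x_T = 55 − 0.5x_N.
Likewise for Novak: x_N = 230/3 − (2/3)x_T.
Substituting the second reaction function into the first: x_T = 55 − 0.5(230/3 − (2/3)x_T), which gives (2/3)x_T = 50/3 ⇒ x_T = 25.
Then x_N = 230/3 − (2/3)·25 = 60.

25, 60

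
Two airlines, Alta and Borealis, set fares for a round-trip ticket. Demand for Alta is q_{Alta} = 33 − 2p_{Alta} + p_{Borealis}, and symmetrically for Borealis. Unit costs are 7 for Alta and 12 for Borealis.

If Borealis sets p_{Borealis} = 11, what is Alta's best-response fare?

Alta's profit: π = (p_{Alta} − 7)(33 − 2p_{Alta} + p_{Borealis}).
∂π/∂p_{Alta} = 47 − 4p_{Alta} + p_{Borealis} = 0 ⇒ p_{Alta} = 11.75 + 0.25p_{Borealis}.
At p_{Borealis} = 11: p_{Alta} = 11.75 + 0.25·11 = 14.5.

14.5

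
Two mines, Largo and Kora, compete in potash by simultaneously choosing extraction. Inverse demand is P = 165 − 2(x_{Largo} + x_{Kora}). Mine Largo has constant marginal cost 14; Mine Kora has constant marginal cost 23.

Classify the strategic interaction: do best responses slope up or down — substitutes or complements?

Mine Largo's profit: π = x_{Largo}(165 − 2(x_{Largo} + x_{Kora})) − 14x_{Largo}.
∂π/∂x_{Largo} = 151 − 4x_{Largo} − 2x_{Kora} = 0, so x_{Largo} = 37.75 − 0.5x_{Kora}.
The best-response slope dx_{Largo}/dx_{Kora} = −0.5 < 0: the reaction function is downward-sloping, so the choices are strategic substitutes.

strategic substitutes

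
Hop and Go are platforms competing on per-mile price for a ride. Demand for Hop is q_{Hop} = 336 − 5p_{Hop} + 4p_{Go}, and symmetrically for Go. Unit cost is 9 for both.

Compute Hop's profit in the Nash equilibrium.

Hop's profit: π = (p_{Hop} − 9)(336 − 5p_{Hop} + 4p_{Go}).
∂π/∂p_{Hop} = 381 − 10p_{Hop} + 4p_{Go} = 0 ⇒ p_{Hop} = 38.1 + 0.4p_{Go}.
Setting p_{Hop} = p_{Go} in the reaction function: p_{Hop} = 38.1 + 0.4p_{Hop}, so p_{Hop} = 38.1 / 0.6 = 63.5.
q_{Hop} = 336 − 5·63.5 + 4·63.5 = 272.5.
Profit = (63.5 − 9)·272.5 = 14851.25.

14851.25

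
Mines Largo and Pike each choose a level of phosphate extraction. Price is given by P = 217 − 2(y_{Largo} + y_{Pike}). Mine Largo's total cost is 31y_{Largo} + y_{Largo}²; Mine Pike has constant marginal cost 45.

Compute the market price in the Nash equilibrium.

111

Mine Largo's profit: π = y_{Largo}(217 − 2(y_{Largo} + y_{Pike})) − 31y_{Largo} − y_{Largo}².
∂π/∂y_{Largo} = 186 − 6y_{Largo} − 2y_{Pike} = 0, so y_{Largo} = 31 − (1/3)y_{Pike}.
For Pike: ∂π/∂y_{Pike} = 172 − 4y_{Pike} − 2y_{Largo} = 0 ⇒ y_{Pike} = 43 − 0.5y_{Largo}.
Solving the two reaction functions simultaneously: (1 − (−1/3)(−0.5))y_{Largo} = 31 − (1/3)·43, so (5/6)y_{Largo} = 50/3 and y_{Largo} = 20.
Then y_{Pike} = 43 − 0.5·20 = 33.
Equilibrium price: P = 217 − 2·53 = 111.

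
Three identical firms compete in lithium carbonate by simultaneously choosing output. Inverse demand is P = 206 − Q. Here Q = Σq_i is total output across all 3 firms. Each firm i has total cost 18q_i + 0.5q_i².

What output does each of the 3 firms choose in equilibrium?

A representative firm's profit is π_i = q_i(206 − Q) − 18q_i − 0.5q_i², with Q = q_i + Σ_{j≠i} q_j.
First-order condition: 188 − 3q_i − Σ_{j≠i} q_j = 0.
Imposing symmetry (q_j = q for all j) turns Σ_{j≠i} q_j into 2q, so 188 = 5q and q = 37.6.

37.6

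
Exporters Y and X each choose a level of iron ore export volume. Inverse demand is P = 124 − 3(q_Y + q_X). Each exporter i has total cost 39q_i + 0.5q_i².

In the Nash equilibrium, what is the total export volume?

Exporter Y's profit: π = q_Y(124 − 3(q_Y + q_X)) − 39q_Y − 0.5q_Y².
∂π/∂q_Y = 85 − 7q_Y − 3q_X = 0, so q_Y = 85/7 − (3/7)q_X.
By symmetry q_X = q_Y; substituting into the reaction function, (10/7)q_Y = 85/7 and q_Y = 8.5.
Total export volume: 8.5 + 8.5 = 17.

17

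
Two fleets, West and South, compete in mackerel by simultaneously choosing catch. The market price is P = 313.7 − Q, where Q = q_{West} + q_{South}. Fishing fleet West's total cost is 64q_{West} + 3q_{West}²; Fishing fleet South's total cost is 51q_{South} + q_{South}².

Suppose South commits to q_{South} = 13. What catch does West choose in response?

Fishing fleet West's profit: π = q_{West}(313.7 − (q_{West} + q_{South})) − 64q_{West} − 3q_{West}².
∂π/∂q_{West} = 249.7 − 8q_{West} − q_{South} = 0, so q_{West} = 31.2125 − 0.125q_{South}.
At q_{South} = 13: q_{West} = 31.2125 − 0.125·13 = 29.5875.

29.5875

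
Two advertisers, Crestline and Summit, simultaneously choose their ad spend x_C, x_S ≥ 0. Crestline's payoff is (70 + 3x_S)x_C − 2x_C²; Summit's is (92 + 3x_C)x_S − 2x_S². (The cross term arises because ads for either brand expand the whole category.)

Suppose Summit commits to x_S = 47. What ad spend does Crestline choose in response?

52.75

Expanding Crestline's payoff: 70x_C + 3x_Sx_C − 2x_C².
∂π/∂x_C = 70 + 3x_S − 4x_C = 0, so x_C = 17.5 + 0.75x_S.
At x_S = 47: x_C = 17.5 + 0.75·47 = 52.75.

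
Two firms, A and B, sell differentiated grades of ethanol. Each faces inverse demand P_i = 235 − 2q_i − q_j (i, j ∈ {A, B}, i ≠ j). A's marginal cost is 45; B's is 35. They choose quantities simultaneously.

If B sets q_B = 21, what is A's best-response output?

Firm A's profit: π = q_A(235 − 2q_A − q_B) − 45q_A.
∂π/∂q_A = 190 − 4q_A − q_B = 0 ⇒ q_A = 47.5 − 0.25q_B.
At q_B = 21: q_A = 47.5 − 0.25·21 = 42.25.

42.25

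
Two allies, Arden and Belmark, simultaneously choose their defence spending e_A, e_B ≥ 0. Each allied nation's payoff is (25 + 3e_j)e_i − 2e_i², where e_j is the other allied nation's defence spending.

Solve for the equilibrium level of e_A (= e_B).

25

Arden's payoff is (25 + 3e_B)e_A − 2e_A².
∂π/∂e_A = 25 + 3e_B − 4e_A = 0, so e_A = 6.25 + 0.75e_B.
Setting e_A = e_B in the reaction function: e_A = 6.25 + 0.75e_A, so e_A = 6.25 / 0.25 = 25.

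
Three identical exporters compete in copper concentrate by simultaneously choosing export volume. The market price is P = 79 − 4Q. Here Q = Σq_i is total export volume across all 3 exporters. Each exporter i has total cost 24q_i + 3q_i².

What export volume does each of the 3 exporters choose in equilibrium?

2.5

A representative exporter's profit is π_i = q_i(79 − 4Q) − 24q_i − 3q_i², with Q = q_i + Σ_{j≠i} q_j.
First-order condition: 55 − 14q_i − 4Σ_{j≠i} q_j = 0.
In a symmetric equilibrium every exporter chooses the same q, so Σ_{j≠i} q_j = 2q. The condition becomes 55 − 22q = 0, giving q = 55/22 = 2.5.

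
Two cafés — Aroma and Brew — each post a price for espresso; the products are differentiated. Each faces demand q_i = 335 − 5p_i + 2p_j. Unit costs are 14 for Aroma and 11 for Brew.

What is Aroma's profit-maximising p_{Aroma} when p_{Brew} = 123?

Aroma's profit: π = (p_{Aroma} − 14)(335 − 5p_{Aroma} + 2p_{Brew}).
∂π/∂p_{Aroma} = 405 − 10p_{Aroma} + 2p_{Brew} = 0 ⇒ p_{Aroma} = 40.5 + 0.2p_{Brew}.
At p_{Brew} = 123: p_{Aroma} = 40.5 + 0.2·123 = 65.1.

65.1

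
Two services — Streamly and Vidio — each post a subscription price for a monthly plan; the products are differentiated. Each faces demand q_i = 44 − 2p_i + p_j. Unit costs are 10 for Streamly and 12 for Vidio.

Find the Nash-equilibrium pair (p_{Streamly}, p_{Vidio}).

Streamly's profit: π = (p_{Streamly} − 10)(44 − 2p_{Streamly} + p_{Vidio}).
∂π/∂p_{Streamly} = 64 − 4p_{Streamly} + p_{Vidio} = 0 ⇒ p_{Streamly} = 16 + 0.25p_{Vidio}.
Similarly p_{Vidio} = 17 + 0.25p_{Streamly}.
Plugging p_{Vidio} into Streamly's best response: p_{Streamly} = 16 + 0.25(17 + 0.25p_{Streamly}) ⇒ 0.9375p_{Streamly} = 20.25, so p_{Streamly} = 21.6.
Then p_{Vidio} = 17 + 0.25·21.6 = 22.4.

21.6, 22.4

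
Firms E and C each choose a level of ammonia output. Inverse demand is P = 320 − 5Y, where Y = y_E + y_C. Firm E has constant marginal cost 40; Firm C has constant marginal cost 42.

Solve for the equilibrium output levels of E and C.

18.8, 18.4

Firm E's profit: π = y_E(320 − 5(y_E + y_C)) − 40y_E.
∂π/∂y_E = 280 − 10y_E − 5y_C = 0, so y_E = 28 − 0.5y_C.
By the same steps for C: y_C = 27.8 − 0.5y_E.
Solving the two reaction functions simultaneously: (1 − (−0.5)(−0.5))y_E = 28 − 0.5·27.8, so 0.75y_E = 14.1 and y_E = 18.8.
Then y_C = 27.8 − 0.5·18.8 = 18.4.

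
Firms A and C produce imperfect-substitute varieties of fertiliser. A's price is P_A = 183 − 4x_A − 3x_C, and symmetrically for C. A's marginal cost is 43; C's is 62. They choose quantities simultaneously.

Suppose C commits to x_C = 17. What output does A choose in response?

11.125

Firm A's profit: π = x_A(183 − 4x_A − 3x_C) − 43x_A.
∂π/∂x_A = 140 − 8x_A − 3x_C = 0 ⇒ x_A = 17.5 − 0.375x_C.
At x_C = 17: x_A = 17.5 − 0.375·17 = 11.125.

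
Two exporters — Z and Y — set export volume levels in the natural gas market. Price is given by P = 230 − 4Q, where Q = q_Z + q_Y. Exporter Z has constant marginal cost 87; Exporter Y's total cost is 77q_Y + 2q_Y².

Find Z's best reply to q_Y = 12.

11.875

Exporter Z's profit: π = q_Z(230 − 4(q_Z + q_Y)) − 87q_Z.
∂π/∂q_Z = 143 − 8q_Z − 4q_Y = 0, so q_Z = 17.875 − 0.5q_Y.
At q_Y = 12: q_Z = 17.875 − 0.5·12 = 11.875.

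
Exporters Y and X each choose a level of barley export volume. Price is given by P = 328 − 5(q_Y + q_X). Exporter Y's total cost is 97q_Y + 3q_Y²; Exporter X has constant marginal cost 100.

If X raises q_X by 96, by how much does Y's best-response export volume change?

-30

Exporter Y's profit: π = q_Y(328 − 5(q_Y + q_X)) − 97q_Y − 3q_Y².
∂π/∂q_Y = 231 − 16q_Y − 5q_X = 0, so q_Y = 14.4375 − 0.3125q_X.
The reaction-function slope is −0.3125, so a 96-unit rise in q_X moves q_Y by −0.3125 × 96 = −30. Y's best response falls — the actions are strategic substitutes.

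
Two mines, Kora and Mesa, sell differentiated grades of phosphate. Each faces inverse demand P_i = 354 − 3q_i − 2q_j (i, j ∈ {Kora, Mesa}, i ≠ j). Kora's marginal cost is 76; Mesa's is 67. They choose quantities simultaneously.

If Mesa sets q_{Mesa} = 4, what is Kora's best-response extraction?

Mine Kora's profit: π = q_{Kora}(354 − 3q_{Kora} − 2q_{Mesa}) − 76q_{Kora}.
∂π/∂q_{Kora} = 278 − 6q_{Kora} − 2q_{Mesa} = 0 ⇒ q_{Kora} = 139/3 − (1/3)q_{Mesa}.
At q_{Mesa} = 4: q_{Kora} = 139/3 − (1/3)·4 = 45.

45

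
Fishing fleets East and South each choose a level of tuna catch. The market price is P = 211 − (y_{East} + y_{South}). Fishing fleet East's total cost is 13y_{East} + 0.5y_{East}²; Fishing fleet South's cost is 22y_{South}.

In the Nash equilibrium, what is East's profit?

Fishing fleet East's profit: π = y_{East}(211 − (y_{East} + y_{South})) − 13y_{East} − 0.5y_{East}².
∂π/∂y_{East} = 198 − 3y_{East} − y_{South} = 0, so y_{East} = 66 − (1/3)y_{South}.
For South: ∂π/∂y_{South} = 189 − 2y_{South} − y_{East} = 0 ⇒ y_{South} = 94.5 − 0.5y_{East}.
Plugging y_{South} into East's best response: y_{East} = 66 − (1/3)(94.5 − 0.5y_{East}) ⇒ (5/6)y_{East} = 34.5, so y_{East} = 41.4.
Then y_{South} = 94.5 − 0.5·41.4 = 73.8.
Price P = 211 − 115.2 = 95.8.
East's profit: (95.8 − 13)·41.4 − 0.5(41.4)² = 2570.94.

2570.94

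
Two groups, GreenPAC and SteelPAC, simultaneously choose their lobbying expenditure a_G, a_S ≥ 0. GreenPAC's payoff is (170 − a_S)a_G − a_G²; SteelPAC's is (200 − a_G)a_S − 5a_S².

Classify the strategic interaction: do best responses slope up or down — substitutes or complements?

Expanding GreenPAC's payoff: 170a_G − a_Sa_G − a_G².
∂π/∂a_G = 170 − a_S − 2a_G = 0, so a_G = 85 − 0.5a_S.
The best-response slope da_G/da_S = −0.5 < 0: the reaction function is downward-sloping, so the choices are strategic substitutes.

strategic substitutes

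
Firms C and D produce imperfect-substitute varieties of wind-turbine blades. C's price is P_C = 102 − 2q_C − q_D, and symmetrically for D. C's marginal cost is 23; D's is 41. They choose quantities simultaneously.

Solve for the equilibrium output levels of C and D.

17, 11

Firm C's profit: π = q_C(102 − 2q_C − q_D) − 23q_C.
∂π/∂q_C = 79 − 4q_C − q_D = 0 ⇒ q_C = 19.75 − 0.25q_D.
Similarly q_D = 15.25 − 0.25q_C.
Plugging q_D into C's best response: q_C = 19.75 − 0.25(15.25 − 0.25q_C) ⇒ 0.9375q_C = 15.9375, so q_C = 17.
Then q_D = 15.25 − 0.25·17 = 11.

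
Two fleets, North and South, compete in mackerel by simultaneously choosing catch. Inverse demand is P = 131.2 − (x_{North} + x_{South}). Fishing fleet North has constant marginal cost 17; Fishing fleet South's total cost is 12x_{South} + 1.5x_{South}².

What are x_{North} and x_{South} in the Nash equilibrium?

50.2, 13.8

Fishing fleet North's profit: π = x_{North}(131.2 − (x_{North} + x_{South})) − 17x_{North}.
∂π/∂x_{North} = 114.2 − 2x_{North} − x_{South} = 0, so x_{North} = 57.1 − 0.5x_{South}.
For South: ∂π/∂x_{South} = 119.2 − 5x_{South} − x_{North} = 0 ⇒ x_{South} = 23.84 − 0.2x_{North}.
Substituting the second reaction function into the first: x_{North} = 57.1 − 0.5(23.84 − 0.2x_{North}), which gives 0.9x_{North} = 45.18 ⇒ x_{North} = 50.2.
Then x_{South} = 23.84 − 0.2·50.2 = 13.8.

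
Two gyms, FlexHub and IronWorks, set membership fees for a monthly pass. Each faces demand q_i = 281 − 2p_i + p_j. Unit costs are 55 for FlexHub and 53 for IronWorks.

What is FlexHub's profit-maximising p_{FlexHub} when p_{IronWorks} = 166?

FlexHub's profit: π = (p_{FlexHub} − 55)(281 − 2p_{FlexHub} + p_{IronWorks}).
∂π/∂p_{FlexHub} = 391 − 4p_{FlexHub} + p_{IronWorks} = 0 ⇒ p_{FlexHub} = 97.75 + 0.25p_{IronWorks}.
At p_{IronWorks} = 166: p_{FlexHub} = 97.75 + 0.25·166 = 139.25.

139.25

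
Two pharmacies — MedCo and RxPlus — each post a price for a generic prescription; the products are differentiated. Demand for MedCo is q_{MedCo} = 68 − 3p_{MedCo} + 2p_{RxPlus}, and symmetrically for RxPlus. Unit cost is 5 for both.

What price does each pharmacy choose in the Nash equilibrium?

20.75

MedCo's profit: π = (p_{MedCo} − 5)(68 − 3p_{MedCo} + 2p_{RxPlus}).
∂π/∂p_{MedCo} = 83 − 6p_{MedCo} + 2p_{RxPlus} = 0 ⇒ p_{MedCo} = 83/6 + (1/3)p_{RxPlus}.
By symmetry p_{RxPlus} = p_{MedCo}; substituting into the reaction function, (2/3)p_{MedCo} = 83/6 and p_{MedCo} = 20.75.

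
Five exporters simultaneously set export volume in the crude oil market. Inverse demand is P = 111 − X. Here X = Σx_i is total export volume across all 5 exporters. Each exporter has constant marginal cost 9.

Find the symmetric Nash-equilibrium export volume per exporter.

A representative exporter's profit is π_i = x_i(111 − X) − 9x_i, with X = x_i + Σ_{j≠i} x_j.
First-order condition: 102 − 2x_i − Σ_{j≠i} x_j = 0.
With identical exporters, set every x_j = x: then 102 − 2x − 4x = 0, i.e. x = 102/6 = 17.

17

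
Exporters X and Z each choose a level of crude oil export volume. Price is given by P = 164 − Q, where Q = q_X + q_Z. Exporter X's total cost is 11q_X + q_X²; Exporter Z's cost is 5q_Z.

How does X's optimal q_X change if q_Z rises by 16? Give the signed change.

Exporter X's profit: π = q_X(164 − (q_X + q_Z)) − 11q_X − q_X².
∂π/∂q_X = 153 − 4q_X − q_Z = 0, so q_X = 38.25 − 0.25q_Z.
The reaction-function slope is −0.25, so a 16-unit rise in q_Z moves q_X by −0.25 × 16 = −4. X's best response falls — the actions are strategic substitutes.

-4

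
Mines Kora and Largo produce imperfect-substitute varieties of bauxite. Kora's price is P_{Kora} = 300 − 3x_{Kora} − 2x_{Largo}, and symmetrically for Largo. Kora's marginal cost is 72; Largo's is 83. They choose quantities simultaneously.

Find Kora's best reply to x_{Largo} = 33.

Mine Kora's profit: π = x_{Kora}(300 − 3x_{Kora} − 2x_{Largo}) − 72x_{Kora}.
∂π/∂x_{Kora} = 228 − 6x_{Kora} − 2x_{Largo} = 0 ⇒ x_{Kora} = 38 − (1/3)x_{Largo}.
At x_{Largo} = 33: x_{Kora} = 38 − (1/3)·33 = 27.

27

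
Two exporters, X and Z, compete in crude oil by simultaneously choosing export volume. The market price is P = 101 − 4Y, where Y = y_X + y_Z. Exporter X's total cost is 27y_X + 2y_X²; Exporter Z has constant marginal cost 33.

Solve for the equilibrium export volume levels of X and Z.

Exporter X's profit: π = y_X(101 − 4(y_X + y_Z)) − 27y_X − 2y_X².
∂π/∂y_X = 74 − 12y_X − 4y_Z = 0, so y_X = 37/6 − (1/3)y_Z.
For Z: ∂π/∂y_Z = 68 − 8y_Z − 4y_X = 0 ⇒ y_Z = 8.5 − 0.5y_X.
Plugging y_Z into X's best response: y_X = 37/6 − (1/3)(8.5 − 0.5y_X) ⇒ (5/6)y_X = 10/3, so y_X = 4.
Then y_Z = 8.5 − 0.5·4 = 6.5.

4, 6.5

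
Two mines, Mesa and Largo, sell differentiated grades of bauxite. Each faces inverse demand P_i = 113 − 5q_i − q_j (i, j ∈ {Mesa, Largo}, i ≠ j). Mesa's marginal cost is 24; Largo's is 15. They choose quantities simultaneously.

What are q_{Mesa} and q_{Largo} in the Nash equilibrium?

Mine Mesa's profit: π = q_{Mesa}(113 − 5q_{Mesa} − q_{Largo}) − 24q_{Mesa}.
∂π/∂q_{Mesa} = 89 − 10q_{Mesa} − q_{Largo} = 0 ⇒ q_{Mesa} = 8.9 − 0.1q_{Largo}.
Similarly q_{Largo} = 9.8 − 0.1q_{Mesa}.
Solving the two reaction functions simultaneously: (1 − (−0.1)(−0.1))q_{Mesa} = 8.9 − 0.1·9.8, so 0.99q_{Mesa} = 7.92 and q_{Mesa} = 8.
Then q_{Largo} = 9.8 − 0.1·8 = 9.

8, 9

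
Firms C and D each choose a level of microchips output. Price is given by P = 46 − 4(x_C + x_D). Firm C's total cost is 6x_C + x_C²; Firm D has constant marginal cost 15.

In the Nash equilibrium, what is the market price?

Firm C's profit: π = x_C(46 − 4(x_C + x_D)) − 6x_C − x_C².
∂π/∂x_C = 40 − 10x_C − 4x_D = 0, so x_C = 4 − 0.4x_D.
For D: ∂π/∂x_D = 31 − 8x_D − 4x_C = 0 ⇒ x_D = 3.875 − 0.5x_C.
Substituting the second reaction function into the first: x_C = 4 − 0.4(3.875 − 0.5x_C), which gives 0.8x_C = 2.45 ⇒ x_C = 3.0625.
Then x_D = 3.875 − 0.5·3.0625 = 75/32.
Equilibrium price: P = 46 − 4·(173/32) = 24.375.

24.375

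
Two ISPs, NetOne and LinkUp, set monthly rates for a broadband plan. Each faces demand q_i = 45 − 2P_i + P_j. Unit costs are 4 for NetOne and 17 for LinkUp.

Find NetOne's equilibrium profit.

NetOne's profit: π = (P_{NetOne} − 4)(45 − 2P_{NetOne} + P_{LinkUp}).
∂π/∂P_{NetOne} = 53 − 4P_{NetOne} + P_{LinkUp} = 0 ⇒ P_{NetOne} = 13.25 + 0.25P_{LinkUp}.
Similarly P_{LinkUp} = 19.75 + 0.25P_{NetOne}.
Plugging P_{LinkUp} into NetOne's best response: P_{NetOne} = 13.25 + 0.25(19.75 + 0.25P_{NetOne}) ⇒ 0.9375P_{NetOne} = 18.1875, so P_{NetOne} = 19.4.
Then P_{LinkUp} = 19.75 + 0.25·19.4 = 24.6.
q_{NetOne} = 45 − 2·19.4 + 24.6 = 30.8.
Profit = (19.4 − 4)·30.8 = 474.32.

474.32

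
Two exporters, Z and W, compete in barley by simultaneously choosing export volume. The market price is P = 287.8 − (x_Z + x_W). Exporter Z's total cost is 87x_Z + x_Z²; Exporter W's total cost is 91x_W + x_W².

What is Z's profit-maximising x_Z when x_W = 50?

Exporter Z's profit: π = x_Z(287.8 − (x_Z + x_W)) − 87x_Z − x_Z².
∂π/∂x_Z = 200.8 − 4x_Z − x_W = 0, so x_Z = 50.2 − 0.25x_W.
At x_W = 50: x_Z = 50.2 − 0.25·50 = 37.7.

37.7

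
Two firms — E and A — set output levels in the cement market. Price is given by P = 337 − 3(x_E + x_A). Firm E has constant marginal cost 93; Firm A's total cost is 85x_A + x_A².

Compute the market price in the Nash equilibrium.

185

Firm E's profit: π = x_E(337 − 3(x_E + x_A)) − 93x_E.
∂π/∂x_E = 244 − 6x_E − 3x_A = 0, so x_E = 122/3 − 0.5x_A.
For A: ∂π/∂x_A = 252 − 8x_A − 3x_E = 0 ⇒ x_A = 31.5 − 0.375x_E.
Plugging x_A into E's best response: x_E = 122/3 − 0.5(31.5 − 0.375x_E) ⇒ 0.8125x_E = 299/12, so x_E = 92/3.
Then x_A = 31.5 − 0.375·(92/3) = 20.
Equilibrium price: P = 337 − 3·(152/3) = 185.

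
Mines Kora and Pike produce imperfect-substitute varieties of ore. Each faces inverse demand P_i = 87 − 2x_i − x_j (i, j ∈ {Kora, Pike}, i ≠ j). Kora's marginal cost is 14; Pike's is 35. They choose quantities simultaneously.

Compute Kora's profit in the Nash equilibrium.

Mine Kora's profit: π = x_{Kora}(87 − 2x_{Kora} − x_{Pike}) − 14x_{Kora}.
∂π/∂x_{Kora} = 73 − 4x_{Kora} − x_{Pike} = 0 ⇒ x_{Kora} = 18.25 − 0.25x_{Pike}.
Similarly x_{Pike} = 13 − 0.25x_{Kora}.
Substituting the second reaction function into the first: x_{Kora} = 18.25 − 0.25(13 − 0.25x_{Kora}), which gives 0.9375x_{Kora} = 15 ⇒ x_{Kora} = 16.
Then x_{Pike} = 13 − 0.25·16 = 9.
P_{Kora} = 87 − 2·16 − 9 = 46.
Profit = (46 − 14)·16 = 512.

512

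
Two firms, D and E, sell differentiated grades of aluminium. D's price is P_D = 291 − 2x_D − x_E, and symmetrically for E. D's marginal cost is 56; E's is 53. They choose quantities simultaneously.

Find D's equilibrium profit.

Firm D's profit: π = x_D(291 − 2x_D − x_E) − 56x_D.
∂π/∂x_D = 235 − 4x_D − x_E = 0 ⇒ x_D = 58.75 − 0.25x_E.
Similarly x_E = 59.5 − 0.25x_D.
Plugging x_E into D's best response: x_D = 58.75 − 0.25(59.5 − 0.25x_D) ⇒ 0.9375x_D = 43.875, so x_D = 46.8.
Then x_E = 59.5 − 0.25·46.8 = 47.8.
P_D = 291 − 2·46.8 − 47.8 = 149.6.
Profit = (149.6 − 56)·46.8 = 4380.48.

4380.48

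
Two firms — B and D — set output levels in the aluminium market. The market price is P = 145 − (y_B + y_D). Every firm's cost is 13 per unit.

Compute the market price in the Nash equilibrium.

57

Firm B's profit: π = y_B(145 − (y_B + y_D)) − 13y_B.
∂π/∂y_B = 132 − 2y_B − y_D = 0, so y_B = 66 − 0.5y_D.
By symmetry y_D = y_B; substituting into the reaction function, 1.5y_B = 66 and y_B = 44.
Equilibrium price: P = 145 − 88 = 57.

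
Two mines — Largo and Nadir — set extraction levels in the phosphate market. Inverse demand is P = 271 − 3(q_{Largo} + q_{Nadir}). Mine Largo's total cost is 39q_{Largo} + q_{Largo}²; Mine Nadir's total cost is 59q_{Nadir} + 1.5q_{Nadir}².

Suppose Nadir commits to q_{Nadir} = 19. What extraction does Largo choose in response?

Mine Largo's profit: π = q_{Largo}(271 − 3(q_{Largo} + q_{Nadir})) − 39q_{Largo} − q_{Largo}².
∂π/∂q_{Largo} = 232 − 8q_{Largo} − 3q_{Nadir} = 0, so q_{Largo} = 29 − 0.375q_{Nadir}.
At q_{Nadir} = 19: q_{Largo} = 29 − 0.375·19 = 21.875.

21.875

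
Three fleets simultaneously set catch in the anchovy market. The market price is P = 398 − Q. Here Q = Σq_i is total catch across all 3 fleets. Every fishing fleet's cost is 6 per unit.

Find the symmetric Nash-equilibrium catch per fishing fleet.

98

A representative fishing fleet's profit is π_i = q_i(398 − Q) − 6q_i, with Q = q_i + Σ_{j≠i} q_j.
First-order condition: 392 − 2q_i − Σ_{j≠i} q_j = 0.
With identical fishing fleets, set every q_j = q: then 392 − 2q − 2q = 0, i.e. q = 392/4 = 98.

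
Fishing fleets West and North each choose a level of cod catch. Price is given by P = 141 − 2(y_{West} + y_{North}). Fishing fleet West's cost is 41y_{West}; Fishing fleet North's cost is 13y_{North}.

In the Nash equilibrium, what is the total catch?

Fishing fleet West's profit: π = y_{West}(141 − 2(y_{West} + y_{North})) − 41y_{West}.
∂π/∂y_{West} = 100 − 4y_{West} − 2y_{North} = 0, so y_{West} = 25 − 0.5y_{North}.
By the same steps for North: y_{North} = 32 − 0.5y_{West}.
Solving the two reaction functions simultaneously: (1 − (−0.5)(−0.5))y_{West} = 25 − 0.5·32, so 0.75y_{West} = 9 and y_{West} = 12.
Then y_{North} = 32 − 0.5·12 = 26.
Total catch: 12 + 26 = 38.

38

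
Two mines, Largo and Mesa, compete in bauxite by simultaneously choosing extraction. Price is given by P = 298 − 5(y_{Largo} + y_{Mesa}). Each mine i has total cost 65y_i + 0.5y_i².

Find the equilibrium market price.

Mine Largo's profit: π = y_{Largo}(298 − 5(y_{Largo} + y_{Mesa})) − 65y_{Largo} − 0.5y_{Largo}².
∂π/∂y_{Largo} = 233 − 11y_{Largo} − 5y_{Mesa} = 0, so y_{Largo} = 233/11 − (5/11)y_{Mesa}.
By symmetry y_{Mesa} = y_{Largo}; substituting into the reaction function, (16/11)y_{Largo} = 233/11 and y_{Largo} = 14.5625.
Equilibrium price: P = 298 − 5·29.125 = 152.375.

152.375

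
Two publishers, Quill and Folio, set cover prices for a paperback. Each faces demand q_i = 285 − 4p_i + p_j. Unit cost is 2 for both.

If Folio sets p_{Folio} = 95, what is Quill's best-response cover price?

48.5

Quill's profit: π = (p_{Quill} − 2)(285 − 4p_{Quill} + p_{Folio}).
∂π/∂p_{Quill} = 293 − 8p_{Quill} + p_{Folio} = 0 ⇒ p_{Quill} = 36.625 + 0.125p_{Folio}.
At p_{Folio} = 95: p_{Quill} = 36.625 + 0.125·95 = 48.5.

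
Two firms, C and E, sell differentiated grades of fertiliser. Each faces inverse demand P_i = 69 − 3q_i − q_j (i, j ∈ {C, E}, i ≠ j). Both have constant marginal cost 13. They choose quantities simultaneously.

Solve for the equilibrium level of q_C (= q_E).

8

Firm C's profit: π = q_C(69 − 3q_C − q_E) − 13q_C.
∂π/∂q_C = 56 − 6q_C − q_E = 0 ⇒ q_C = 28/3 − (1/6)q_E.
Setting q_C = q_E in the reaction function: q_C = 28/3 − (1/6)q_C, so q_C = (28/3) / (7/6) = 8.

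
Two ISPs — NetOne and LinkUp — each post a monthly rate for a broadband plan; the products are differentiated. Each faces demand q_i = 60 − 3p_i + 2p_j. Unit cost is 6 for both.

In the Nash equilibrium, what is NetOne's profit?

NetOne's profit: π = (p_{NetOne} − 6)(60 − 3p_{NetOne} + 2p_{LinkUp}).
∂π/∂p_{NetOne} = 78 − 6p_{NetOne} + 2p_{LinkUp} = 0 ⇒ p_{NetOne} = 13 + (1/3)p_{LinkUp}.
Setting p_{NetOne} = p_{LinkUp} in the reaction function: p_{NetOne} = 13 + (1/3)p_{NetOne}, so p_{NetOne} = 13 / (2/3) = 19.5.
q_{NetOne} = 60 − 3·19.5 + 2·19.5 = 40.5.
Profit = (19.5 − 6)·40.5 = 546.75.

546.75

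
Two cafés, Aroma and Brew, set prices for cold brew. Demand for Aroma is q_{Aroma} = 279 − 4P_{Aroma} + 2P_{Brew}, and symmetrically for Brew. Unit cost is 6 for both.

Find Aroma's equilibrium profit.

7921

Aroma's profit: π = (P_{Aroma} − 6)(279 − 4P_{Aroma} + 2P_{Brew}).
∂π/∂P_{Aroma} = 303 − 8P_{Aroma} + 2P_{Brew} = 0 ⇒ P_{Aroma} = 37.875 + 0.25P_{Brew}.
The game is symmetric, so in equilibrium P_{Brew} = P_{Aroma}: the reaction function gives 0.75P_{Aroma} = 37.875, hence P_{Aroma} = 50.5.
q_{Aroma} = 279 − 4·50.5 + 2·50.5 = 178.
Profit = (50.5 − 6)·178 = 7921.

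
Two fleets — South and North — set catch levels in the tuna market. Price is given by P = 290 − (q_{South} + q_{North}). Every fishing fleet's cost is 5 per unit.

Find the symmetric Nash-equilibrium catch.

Fishing fleet South's profit: π = q_{South}(290 − (q_{South} + q_{North})) − 5q_{South}.
∂π/∂q_{South} = 285 − 2q_{South} − q_{North} = 0, so q_{South} = 142.5 − 0.5q_{North}.
By symmetry q_{North} = q_{South}; substituting into the reaction function, 1.5q_{South} = 142.5 and q_{South} = 95.

95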